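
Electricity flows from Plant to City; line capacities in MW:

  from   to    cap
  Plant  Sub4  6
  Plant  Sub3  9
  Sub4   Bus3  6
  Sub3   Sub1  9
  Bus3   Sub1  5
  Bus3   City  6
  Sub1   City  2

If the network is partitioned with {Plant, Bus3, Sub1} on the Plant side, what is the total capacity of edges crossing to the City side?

23

Edges leaving {Plant, Bus3, Sub1}: Plant→Sub4 (6), Plant→Sub3 (9), Bus3→City (6), Sub1→City (2).
Cut capacity = 6 + 9 + 6 + 2 = 23.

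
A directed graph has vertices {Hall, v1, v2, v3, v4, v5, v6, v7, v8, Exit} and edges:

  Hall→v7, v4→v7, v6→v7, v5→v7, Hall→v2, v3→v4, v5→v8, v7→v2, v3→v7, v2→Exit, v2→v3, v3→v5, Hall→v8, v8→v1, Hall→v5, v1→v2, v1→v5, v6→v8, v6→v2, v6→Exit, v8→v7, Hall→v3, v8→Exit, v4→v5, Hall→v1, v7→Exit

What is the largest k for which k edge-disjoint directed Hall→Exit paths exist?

3

Assign every edge capacity 1; by Menger, the answer equals the max flow.
Path Hall→v2→Exit (+1); total 1.
Path Hall→v7→Exit (+1); total 2.
Path Hall→v8→Exit (+1); total 3.
No residual Hall→Exit path; max flow = 3.
Certifying cut of size 3: {v2→Exit, v7→Exit, v8→Exit}.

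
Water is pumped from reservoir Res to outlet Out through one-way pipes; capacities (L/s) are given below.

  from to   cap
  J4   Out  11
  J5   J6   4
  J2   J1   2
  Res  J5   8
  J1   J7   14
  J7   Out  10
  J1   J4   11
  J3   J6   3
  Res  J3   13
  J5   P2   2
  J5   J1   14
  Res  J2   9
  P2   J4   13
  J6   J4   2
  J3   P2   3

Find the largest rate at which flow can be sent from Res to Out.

Augment Res→J2→J1→J4→Out: bottleneck 2, flow now 2.
Augment Res→J5→J1→J4→Out: bottleneck 8, flow now 10.
Augment Res→J3→J6→J4→Out: bottleneck 1, flow now 11.
Augment Res→J3→J6→J4→J1→J7→Out: bottleneck 1, flow now 12. (uses reverse residual edge)
Augment Res→J3→P2→J4→J1→J7→Out: bottleneck 3, flow now 15. (uses reverse residual edge)
No augmenting path remains; maximum flow = 15.
In the residual graph, reachable from Res: {Res, J2, J3, J6}.
Min-cut edges: Res→J5 (8), J2→J1 (2), J3→P2 (3), J6→J4 (2); capacity 8 + 2 + 3 + 2 = 15.
This cut is saturated, so no flow can exceed 15.

15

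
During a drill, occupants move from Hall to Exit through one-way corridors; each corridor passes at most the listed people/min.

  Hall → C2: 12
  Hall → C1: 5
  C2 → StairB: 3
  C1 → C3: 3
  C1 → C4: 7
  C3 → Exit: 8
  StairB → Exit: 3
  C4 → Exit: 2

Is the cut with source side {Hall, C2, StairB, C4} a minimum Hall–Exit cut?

Given cut capacity: 5 + 3 + 2 = 10.
Augment Hall→C2→StairB→Exit: bottleneck 3, flow now 3.
Augment Hall→C1→C3→Exit: bottleneck 3, flow now 6.
Augment Hall→C1→C4→Exit: bottleneck 2, flow now 8.
No augmenting path remains; maximum flow = 8.
In the residual graph, reachable from Hall: {Hall, C2}.
Min-cut edges: Hall→C1 (5), C2→StairB (3); capacity 5 + 3 = 8.
Cut capacity 10 exceeds the max flow 8, so it is not minimum.

No — its capacity is 10, but the minimum cut has capacity 8.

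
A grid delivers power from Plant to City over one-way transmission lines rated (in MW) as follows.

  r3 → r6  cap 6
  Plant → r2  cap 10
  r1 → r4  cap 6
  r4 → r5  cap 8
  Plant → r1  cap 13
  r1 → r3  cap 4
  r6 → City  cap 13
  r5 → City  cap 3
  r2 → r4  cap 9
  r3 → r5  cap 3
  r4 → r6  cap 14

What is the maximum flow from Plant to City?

16

Augment Plant→r1→r3→r5→City: bottleneck 3, flow now 3.
Augment Plant→r1→r3→r6→City: bottleneck 1, flow now 4.
Augment Plant→r1→r4→r6→City: bottleneck 6, flow now 10.
Augment Plant→r2→r4→r6→City: bottleneck 6, flow now 16.
No augmenting path remains; maximum flow = 16.
In the residual graph, reachable from Plant: {Plant, r1, r2, r3, r4, r5, r6}.
Min-cut edges: r5→City (3), r6→City (13); capacity 3 + 13 = 16.
This cut is saturated, so no flow can exceed 16.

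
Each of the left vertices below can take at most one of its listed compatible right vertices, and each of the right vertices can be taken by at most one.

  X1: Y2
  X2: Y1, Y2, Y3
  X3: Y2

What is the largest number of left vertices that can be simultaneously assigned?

Unit-capacity flow: source→left, listed edges, right→sink; max matching = max flow.
Augmenting path X1→Y2 (+1); matched 1.
Augmenting path X2→Y1 (+1); matched 2.
No augmenting path remains; maximum matching = 2.
König certificate: {X2, Y2} is a vertex cover of size 2 (every listed pair touches it), so no matching can be larger.

2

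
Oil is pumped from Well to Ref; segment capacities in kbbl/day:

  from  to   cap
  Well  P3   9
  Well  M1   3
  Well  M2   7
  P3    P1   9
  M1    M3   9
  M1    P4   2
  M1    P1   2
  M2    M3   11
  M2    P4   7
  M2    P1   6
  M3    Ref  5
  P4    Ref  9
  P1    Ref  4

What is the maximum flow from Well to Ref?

14

Augment Well→P3→P1→Ref: bottleneck 4, flow now 4.
Augment Well→M1→M3→Ref: bottleneck 3, flow now 7.
Augment Well→M2→M3→Ref: bottleneck 2, flow now 9.
Augment Well→M2→P4→Ref: bottleneck 5, flow now 14.
No augmenting path remains; maximum flow = 14.
In the residual graph, reachable from Well: {Well, P3, P1}.
Min-cut edges: Well→M1 (3), Well→M2 (7), P1→Ref (4); capacity 3 + 7 + 4 = 14.
This cut is saturated, so no flow can exceed 14.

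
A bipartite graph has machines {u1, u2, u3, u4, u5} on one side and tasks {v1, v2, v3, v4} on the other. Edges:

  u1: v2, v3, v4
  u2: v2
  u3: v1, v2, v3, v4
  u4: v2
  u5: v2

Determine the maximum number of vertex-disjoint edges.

3

Unit-capacity flow: source→left, listed edges, right→sink; max matching = max flow.
Augmenting path u1→v2 (+1); matched 1.
Augmenting path u3→v1 (+1); matched 2.
Augmenting path u2→v2→u1→v3 (+1); matched 3.
No augmenting path remains; maximum matching = 3.
König certificate: {u1, u3, v2} is a vertex cover of size 3 (every listed pair touches it), so no matching can be larger.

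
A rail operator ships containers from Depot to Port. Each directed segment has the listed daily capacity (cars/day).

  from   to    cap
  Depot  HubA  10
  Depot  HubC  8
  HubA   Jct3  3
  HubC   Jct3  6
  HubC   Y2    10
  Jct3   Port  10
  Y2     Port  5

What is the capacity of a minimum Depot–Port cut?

Augment Depot→HubA→Jct3→Port: bottleneck 3, flow now 3.
Augment Depot→HubC→Jct3→Port: bottleneck 6, flow now 9.
Augment Depot→HubC→Y2→Port: bottleneck 2, flow now 11.
No augmenting path remains; maximum flow = 11.
By max-flow min-cut, the minimum cut capacity equals the max flow.
In the residual graph, reachable from Depot: {Depot, HubA}.
Min-cut edges: Depot→HubC (8), HubA→Jct3 (3); capacity 8 + 3 = 11.

11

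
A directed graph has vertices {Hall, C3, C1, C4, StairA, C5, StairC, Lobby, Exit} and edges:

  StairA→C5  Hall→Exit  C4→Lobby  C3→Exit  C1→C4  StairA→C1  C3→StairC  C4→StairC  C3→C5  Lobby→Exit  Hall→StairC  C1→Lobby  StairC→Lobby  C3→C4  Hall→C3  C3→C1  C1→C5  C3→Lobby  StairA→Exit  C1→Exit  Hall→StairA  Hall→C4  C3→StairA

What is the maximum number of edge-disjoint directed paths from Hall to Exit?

4

Assign every edge capacity 1; by Menger, the answer equals the max flow.
Path Hall→Exit (+1); total 1.
Path Hall→C3→Exit (+1); total 2.
Path Hall→StairA→Exit (+1); total 3.
Path Hall→C4→Lobby→Exit (+1); total 4.
No residual Hall→Exit path; max flow = 4.
Certifying cut of size 4: {Hall→C3, Hall→Exit, Hall→StairA, Lobby→Exit}.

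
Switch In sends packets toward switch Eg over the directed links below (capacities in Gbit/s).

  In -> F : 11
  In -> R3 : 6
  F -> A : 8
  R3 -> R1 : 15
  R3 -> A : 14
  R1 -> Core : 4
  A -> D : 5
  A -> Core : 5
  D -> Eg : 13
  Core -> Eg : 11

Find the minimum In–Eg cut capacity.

14

Augment In→F→A→D→Eg: bottleneck 5, flow now 5.
Augment In→F→A→Core→Eg: bottleneck 3, flow now 8.
Augment In→R3→R1→Core→Eg: bottleneck 4, flow now 12.
Augment In→R3→A→Core→Eg: bottleneck 2, flow now 14.
No augmenting path remains; maximum flow = 14.
By max-flow min-cut, the minimum cut capacity equals the max flow.
In the residual graph, reachable from In: {In, F}.
Min-cut edges: In→R3 (6), F→A (8); capacity 6 + 8 = 14.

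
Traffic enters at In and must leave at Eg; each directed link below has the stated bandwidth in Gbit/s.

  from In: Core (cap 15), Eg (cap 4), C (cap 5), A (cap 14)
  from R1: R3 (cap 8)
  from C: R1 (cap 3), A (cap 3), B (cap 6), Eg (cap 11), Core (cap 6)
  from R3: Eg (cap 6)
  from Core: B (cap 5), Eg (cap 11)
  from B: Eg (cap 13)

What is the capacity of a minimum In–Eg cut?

24

Augment In→Eg: bottleneck 4, flow now 4.
Augment In→C→Eg: bottleneck 5, flow now 9.
Augment In→Core→Eg: bottleneck 11, flow now 20.
Augment In→Core→B→Eg: bottleneck 4, flow now 24.
No augmenting path remains; maximum flow = 24.
By max-flow min-cut, the minimum cut capacity equals the max flow.
In the residual graph, reachable from In: {In, A}.
Min-cut edges: In→C (5), In→Core (15), In→Eg (4); capacity 5 + 15 + 4 = 24.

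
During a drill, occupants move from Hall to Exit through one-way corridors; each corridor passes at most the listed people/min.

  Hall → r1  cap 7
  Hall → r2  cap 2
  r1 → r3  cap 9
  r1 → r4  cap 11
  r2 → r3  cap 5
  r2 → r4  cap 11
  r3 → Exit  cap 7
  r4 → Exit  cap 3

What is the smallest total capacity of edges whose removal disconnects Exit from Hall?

9

Augment Hall→r1→r3→Exit: bottleneck 7, flow now 7.
Augment Hall→r2→r4→Exit: bottleneck 2, flow now 9.
No augmenting path remains; maximum flow = 9.
By max-flow min-cut, the minimum cut capacity equals the max flow.
In the residual graph, reachable from Hall: {Hall}.
Min-cut edges: Hall→r1 (7), Hall→r2 (2); capacity 7 + 2 = 9.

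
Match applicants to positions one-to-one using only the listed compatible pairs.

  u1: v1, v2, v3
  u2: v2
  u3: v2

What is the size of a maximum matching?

Unit-capacity flow: source→left, listed edges, right→sink; max matching = max flow.
Augmenting path u1→v1 (+1); matched 1.
Augmenting path u2→v2 (+1); matched 2.
No augmenting path remains; maximum matching = 2.
König certificate: {u1, v2} is a vertex cover of size 2 (every listed pair touches it), so no matching can be larger.

2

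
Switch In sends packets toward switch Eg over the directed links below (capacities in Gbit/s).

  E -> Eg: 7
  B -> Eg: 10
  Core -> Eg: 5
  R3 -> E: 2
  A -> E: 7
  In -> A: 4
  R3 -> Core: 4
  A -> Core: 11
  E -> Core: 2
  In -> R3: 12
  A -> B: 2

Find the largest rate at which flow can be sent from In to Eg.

10

Augment In→A→Core→Eg: bottleneck 4, flow now 4.
Augment In→R3→Core→Eg: bottleneck 1, flow now 5.
Augment In→R3→E→Eg: bottleneck 2, flow now 7.
Augment In→R3→Core→A→B→Eg: bottleneck 2, flow now 9. (uses reverse residual edge)
Augment In→R3→Core→A→E→Eg: bottleneck 1, flow now 10. (uses reverse residual edge)
No augmenting path remains; maximum flow = 10.
In the residual graph, reachable from In: {In, R3}.
Min-cut edges: In→A (4), R3→Core (4), R3→E (2); capacity 4 + 4 + 2 = 10.
This cut is saturated, so no flow can exceed 10.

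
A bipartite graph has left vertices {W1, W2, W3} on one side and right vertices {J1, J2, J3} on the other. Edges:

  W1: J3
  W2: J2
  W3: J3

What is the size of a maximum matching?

2

Unit-capacity flow: source→left, listed edges, right→sink; max matching = max flow.
Augmenting path W1→J3 (+1); matched 1.
Augmenting path W2→J2 (+1); matched 2.
No augmenting path remains; maximum matching = 2.
König certificate: {W2, J3} is a vertex cover of size 2 (every listed pair touches it), so no matching can be larger.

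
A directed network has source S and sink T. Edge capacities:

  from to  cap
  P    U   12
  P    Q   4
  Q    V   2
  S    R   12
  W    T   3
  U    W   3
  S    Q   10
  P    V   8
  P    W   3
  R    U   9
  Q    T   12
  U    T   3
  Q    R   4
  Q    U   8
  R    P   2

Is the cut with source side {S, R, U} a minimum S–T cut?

Given cut capacity: 10 + 2 + 3 + 3 = 18.
Augment S→Q→T: bottleneck 10, flow now 10.
Augment S→R→U→T: bottleneck 3, flow now 13.
Augment S→R→P→Q→T: bottleneck 2, flow now 15.
Augment S→R→U→W→T: bottleneck 3, flow now 18.
No augmenting path remains; maximum flow = 18.
Cut capacity 18 equals the max flow, so it is a minimum cut.

Yes — it is a minimum cut (capacity 18).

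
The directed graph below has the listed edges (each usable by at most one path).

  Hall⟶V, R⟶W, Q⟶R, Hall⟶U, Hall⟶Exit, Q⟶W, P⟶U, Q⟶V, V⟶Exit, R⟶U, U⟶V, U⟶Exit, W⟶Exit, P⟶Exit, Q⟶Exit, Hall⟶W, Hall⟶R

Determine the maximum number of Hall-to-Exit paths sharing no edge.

Assign every edge capacity 1; by Menger, the answer equals the max flow.
Path Hall→Exit (+1); total 1.
Path Hall→U→Exit (+1); total 2.
Path Hall→V→Exit (+1); total 3.
Path Hall→W→Exit (+1); total 4.
No residual Hall→Exit path; max flow = 4.
Certifying cut of size 4: {Hall→Exit, U→Exit, V→Exit, W→Exit}.

4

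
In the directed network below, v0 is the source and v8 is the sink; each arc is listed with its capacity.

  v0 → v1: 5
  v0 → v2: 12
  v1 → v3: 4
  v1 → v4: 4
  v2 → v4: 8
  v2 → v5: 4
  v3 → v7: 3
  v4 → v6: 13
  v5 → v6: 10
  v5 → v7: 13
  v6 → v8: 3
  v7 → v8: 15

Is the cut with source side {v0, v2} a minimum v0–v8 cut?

Given cut capacity: 5 + 8 + 4 = 17.
Augment v0→v1→v3→v7→v8: bottleneck 3, flow now 3.
Augment v0→v1→v4→v6→v8: bottleneck 2, flow now 5.
Augment v0→v2→v4→v6→v8: bottleneck 1, flow now 6.
Augment v0→v2→v5→v7→v8: bottleneck 4, flow now 10.
No augmenting path remains; maximum flow = 10.
In the residual graph, reachable from v0: {v0, v1, v2, v3, v4, v6}.
Min-cut edges: v2→v5 (4), v3→v7 (3), v6→v8 (3); capacity 4 + 3 + 3 = 10.
Cut capacity 17 exceeds the max flow 10, so it is not minimum.

No — its capacity is 17, but the minimum cut has capacity 10.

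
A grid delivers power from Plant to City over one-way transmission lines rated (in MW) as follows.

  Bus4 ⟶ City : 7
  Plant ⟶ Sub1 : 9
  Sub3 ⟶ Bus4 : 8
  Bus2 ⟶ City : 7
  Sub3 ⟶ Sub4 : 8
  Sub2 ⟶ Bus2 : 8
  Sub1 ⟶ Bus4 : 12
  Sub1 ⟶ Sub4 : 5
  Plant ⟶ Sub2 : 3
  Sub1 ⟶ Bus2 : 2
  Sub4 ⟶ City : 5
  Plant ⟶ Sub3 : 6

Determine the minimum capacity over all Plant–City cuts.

17

Augment Plant→Sub2→Bus2→City: bottleneck 3, flow now 3.
Augment Plant→Sub3→Sub4→City: bottleneck 5, flow now 8.
Augment Plant→Sub3→Bus4→City: bottleneck 1, flow now 9.
Augment Plant→Sub1→Bus4→City: bottleneck 6, flow now 15.
Augment Plant→Sub1→Bus2→City: bottleneck 2, flow now 17.
No augmenting path remains; maximum flow = 17.
By max-flow min-cut, the minimum cut capacity equals the max flow.
In the residual graph, reachable from Plant: {Plant, Sub3, Sub1, Sub4, Bus4}.
Min-cut edges: Plant→Sub2 (3), Sub1→Bus2 (2), Sub4→City (5), Bus4→City (7); capacity 3 + 2 + 5 + 7 = 17.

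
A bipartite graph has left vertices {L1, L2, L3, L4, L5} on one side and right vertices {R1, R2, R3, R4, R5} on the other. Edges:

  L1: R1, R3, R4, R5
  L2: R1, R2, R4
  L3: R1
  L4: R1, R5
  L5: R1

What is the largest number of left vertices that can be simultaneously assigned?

Unit-capacity flow: source→left, listed edges, right→sink; max matching = max flow.
Augmenting path L1→R1 (+1); matched 1.
Augmenting path L2→R2 (+1); matched 2.
Augmenting path L4→R5 (+1); matched 3.
Augmenting path L3→R1→L1→R3 (+1); matched 4.
No augmenting path remains; maximum matching = 4.
König certificate: {L1, L2, L4, R1} is a vertex cover of size 4 (every listed pair touches it), so no matching can be larger.

4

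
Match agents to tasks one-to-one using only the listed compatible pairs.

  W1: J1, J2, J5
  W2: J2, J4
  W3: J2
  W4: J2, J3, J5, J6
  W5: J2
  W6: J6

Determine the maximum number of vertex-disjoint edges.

Unit-capacity flow: source→left, listed edges, right→sink; max matching = max flow.
Augmenting path W1→J1 (+1); matched 1.
Augmenting path W2→J2 (+1); matched 2.
Augmenting path W4→J3 (+1); matched 3.
Augmenting path W6→J6 (+1); matched 4.
Augmenting path W3→J2→W2→J4 (+1); matched 5.
No augmenting path remains; maximum matching = 5.
König certificate: {W1, W2, W4, W6, J2} is a vertex cover of size 5 (every listed pair touches it), so no matching can be larger.

5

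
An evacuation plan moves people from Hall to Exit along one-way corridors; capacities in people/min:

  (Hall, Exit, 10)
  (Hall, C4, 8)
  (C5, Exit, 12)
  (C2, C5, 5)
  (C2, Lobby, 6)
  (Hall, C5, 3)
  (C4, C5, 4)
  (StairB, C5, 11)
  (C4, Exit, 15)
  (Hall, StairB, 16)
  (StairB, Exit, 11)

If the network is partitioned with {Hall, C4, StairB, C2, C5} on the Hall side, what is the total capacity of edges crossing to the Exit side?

54

Edges leaving {Hall, C4, StairB, C2, C5}: Hall→Exit (10), C4→Exit (15), StairB→Exit (11), C2→Lobby (6), C5→Exit (12).
Cut capacity = 10 + 15 + 11 + 6 + 12 = 54.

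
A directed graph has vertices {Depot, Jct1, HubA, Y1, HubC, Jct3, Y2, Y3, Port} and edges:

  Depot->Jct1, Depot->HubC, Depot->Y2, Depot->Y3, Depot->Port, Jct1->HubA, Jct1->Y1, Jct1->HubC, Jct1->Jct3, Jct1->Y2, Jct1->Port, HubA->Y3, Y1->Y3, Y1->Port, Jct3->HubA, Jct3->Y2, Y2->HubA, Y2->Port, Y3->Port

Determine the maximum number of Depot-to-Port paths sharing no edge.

Assign every edge capacity 1; by Menger, the answer equals the max flow.
Path Depot→Port (+1); total 1.
Path Depot→Jct1→Port (+1); total 2.
Path Depot→Y2→Port (+1); total 3.
Path Depot→Y3→Port (+1); total 4.
No residual Depot→Port path; max flow = 4.
Certifying cut of size 4: {Depot→Jct1, Depot→Port, Depot→Y2, Depot→Y3}.

4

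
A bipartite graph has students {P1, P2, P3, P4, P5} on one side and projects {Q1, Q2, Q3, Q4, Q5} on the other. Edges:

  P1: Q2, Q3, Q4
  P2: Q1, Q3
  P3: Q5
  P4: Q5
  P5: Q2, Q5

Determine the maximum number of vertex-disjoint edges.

4

Unit-capacity flow: source→left, listed edges, right→sink; max matching = max flow.
Augmenting path P1→Q2 (+1); matched 1.
Augmenting path P2→Q1 (+1); matched 2.
Augmenting path P3→Q5 (+1); matched 3.
Augmenting path P5→Q2→P1→Q3 (+1); matched 4.
No augmenting path remains; maximum matching = 4.
König certificate: {P1, P2, P5, Q5} is a vertex cover of size 4 (every listed pair touches it), so no matching can be larger.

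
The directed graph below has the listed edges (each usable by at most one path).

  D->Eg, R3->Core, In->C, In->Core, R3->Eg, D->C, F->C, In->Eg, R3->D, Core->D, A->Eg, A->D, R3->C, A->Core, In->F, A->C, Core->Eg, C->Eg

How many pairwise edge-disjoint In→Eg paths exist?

Assign every edge capacity 1; by Menger, the answer equals the max flow.
Path In→Eg (+1); total 1.
Path In→Core→Eg (+1); total 2.
Path In→C→Eg (+1); total 3.
No residual In→Eg path; max flow = 3.
Certifying cut of size 3: {C→Eg, In→Core, In→Eg}.

3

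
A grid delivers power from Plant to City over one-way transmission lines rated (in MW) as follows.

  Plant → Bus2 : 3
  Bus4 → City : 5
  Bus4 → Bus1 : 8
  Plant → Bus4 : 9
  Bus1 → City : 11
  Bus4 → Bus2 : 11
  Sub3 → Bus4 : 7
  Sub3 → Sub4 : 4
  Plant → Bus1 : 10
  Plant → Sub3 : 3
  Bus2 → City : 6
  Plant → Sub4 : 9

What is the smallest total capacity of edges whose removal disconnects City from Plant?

Augment Plant→Bus4→City: bottleneck 5, flow now 5.
Augment Plant→Bus2→City: bottleneck 3, flow now 8.
Augment Plant→Bus1→City: bottleneck 10, flow now 18.
Augment Plant→Bus4→Bus2→City: bottleneck 3, flow now 21.
Augment Plant→Bus4→Bus1→City: bottleneck 1, flow now 22.
No augmenting path remains; maximum flow = 22.
By max-flow min-cut, the minimum cut capacity equals the max flow.
In the residual graph, reachable from Plant: {Plant, Sub3, Bus4, Sub4, Bus2, Bus1}.
Min-cut edges: Bus4→City (5), Bus2→City (6), Bus1→City (11); capacity 5 + 6 + 11 = 22.

22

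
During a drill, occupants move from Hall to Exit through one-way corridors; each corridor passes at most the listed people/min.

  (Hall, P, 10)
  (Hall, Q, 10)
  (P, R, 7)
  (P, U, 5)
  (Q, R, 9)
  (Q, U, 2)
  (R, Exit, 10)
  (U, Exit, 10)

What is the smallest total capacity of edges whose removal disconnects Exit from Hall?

17

Augment Hall→P→R→Exit: bottleneck 7, flow now 7.
Augment Hall→P→U→Exit: bottleneck 3, flow now 10.
Augment Hall→Q→R→Exit: bottleneck 3, flow now 13.
Augment Hall→Q→U→Exit: bottleneck 2, flow now 15.
Augment Hall→Q→R→P→U→Exit: bottleneck 2, flow now 17. (uses reverse residual edge)
No augmenting path remains; maximum flow = 17.
By max-flow min-cut, the minimum cut capacity equals the max flow.
In the residual graph, reachable from Hall: {Hall, P, Q, R}.
Min-cut edges: P→U (5), Q→U (2), R→Exit (10); capacity 5 + 2 + 10 = 17.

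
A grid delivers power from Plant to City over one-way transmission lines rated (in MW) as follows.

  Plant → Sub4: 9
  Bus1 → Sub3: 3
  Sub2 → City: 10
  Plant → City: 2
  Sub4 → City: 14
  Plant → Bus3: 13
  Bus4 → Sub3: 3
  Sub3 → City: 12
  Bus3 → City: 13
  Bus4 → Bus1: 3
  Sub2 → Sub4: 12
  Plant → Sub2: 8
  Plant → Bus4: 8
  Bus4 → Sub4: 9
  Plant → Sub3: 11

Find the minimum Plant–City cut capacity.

49

Augment Plant→City: bottleneck 2, flow now 2.
Augment Plant→Sub2→City: bottleneck 8, flow now 10.
Augment Plant→Sub3→City: bottleneck 11, flow now 21.
Augment Plant→Bus3→City: bottleneck 13, flow now 34.
Augment Plant→Sub4→City: bottleneck 9, flow now 43.
Augment Plant→Bus4→Sub3→City: bottleneck 1, flow now 44.
Augment Plant→Bus4→Sub4→City: bottleneck 5, flow now 49.
No augmenting path remains; maximum flow = 49.
By max-flow min-cut, the minimum cut capacity equals the max flow.
In the residual graph, reachable from Plant: {Plant, Bus4, Bus1, Sub3, Sub4}.
Min-cut edges: Plant→Sub2 (8), Plant→Bus3 (13), Plant→City (2), Sub3→City (12), Sub4→City (14); capacity 8 + 13 + 2 + 12 + 14 = 49.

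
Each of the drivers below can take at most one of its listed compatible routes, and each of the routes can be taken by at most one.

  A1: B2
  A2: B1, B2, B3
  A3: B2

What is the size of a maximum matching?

Unit-capacity flow: source→left, listed edges, right→sink; max matching = max flow.
Augmenting path A1→B2 (+1); matched 1.
Augmenting path A2→B1 (+1); matched 2.
No augmenting path remains; maximum matching = 2.
König certificate: {A2, B2} is a vertex cover of size 2 (every listed pair touches it), so no matching can be larger.

2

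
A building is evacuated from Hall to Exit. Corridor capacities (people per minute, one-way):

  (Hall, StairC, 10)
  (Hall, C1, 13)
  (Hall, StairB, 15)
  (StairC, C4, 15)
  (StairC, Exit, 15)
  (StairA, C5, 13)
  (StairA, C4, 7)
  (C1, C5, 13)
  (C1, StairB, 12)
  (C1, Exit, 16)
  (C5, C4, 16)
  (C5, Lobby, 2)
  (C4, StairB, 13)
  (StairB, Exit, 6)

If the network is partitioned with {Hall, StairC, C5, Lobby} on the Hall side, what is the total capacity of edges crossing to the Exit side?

74

Edges leaving {Hall, StairC, C5, Lobby}: Hall→C1 (13), Hall→StairB (15), StairC→C4 (15), StairC→Exit (15), C5→C4 (16).
Cut capacity = 13 + 15 + 15 + 15 + 16 = 74.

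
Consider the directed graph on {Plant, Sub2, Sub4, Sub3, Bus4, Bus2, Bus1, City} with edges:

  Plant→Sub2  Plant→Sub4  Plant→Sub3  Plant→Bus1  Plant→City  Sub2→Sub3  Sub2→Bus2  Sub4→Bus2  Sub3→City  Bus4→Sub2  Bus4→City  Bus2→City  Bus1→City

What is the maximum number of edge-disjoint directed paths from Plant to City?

4

Assign every edge capacity 1; by Menger, the answer equals the max flow.
Path Plant→City (+1); total 1.
Path Plant→Sub3→City (+1); total 2.
Path Plant→Bus1→City (+1); total 3.
Path Plant→Sub2→Bus2→City (+1); total 4.
No residual Plant→City path; max flow = 4.
Certifying cut of size 4: {Bus2→City, Plant→Bus1, Plant→City, Sub3→City}.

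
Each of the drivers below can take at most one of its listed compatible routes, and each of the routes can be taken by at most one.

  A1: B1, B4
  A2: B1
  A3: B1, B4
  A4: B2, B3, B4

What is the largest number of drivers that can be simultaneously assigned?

3

Unit-capacity flow: source→left, listed edges, right→sink; max matching = max flow.
Augmenting path A1→B1 (+1); matched 1.
Augmenting path A3→B4 (+1); matched 2.
Augmenting path A4→B2 (+1); matched 3.
No augmenting path remains; maximum matching = 3.
König certificate: {A4, B1, B4} is a vertex cover of size 3 (every listed pair touches it), so no matching can be larger.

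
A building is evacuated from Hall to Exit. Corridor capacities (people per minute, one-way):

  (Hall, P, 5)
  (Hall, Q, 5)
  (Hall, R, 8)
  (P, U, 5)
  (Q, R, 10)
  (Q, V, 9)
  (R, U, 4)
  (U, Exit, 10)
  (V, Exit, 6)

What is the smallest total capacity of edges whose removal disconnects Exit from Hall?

Augment Hall→P→U→Exit: bottleneck 5, flow now 5.
Augment Hall→Q→V→Exit: bottleneck 5, flow now 10.
Augment Hall→R→U→Exit: bottleneck 4, flow now 14.
No augmenting path remains; maximum flow = 14.
By max-flow min-cut, the minimum cut capacity equals the max flow.
In the residual graph, reachable from Hall: {Hall, R}.
Min-cut edges: Hall→P (5), Hall→Q (5), R→U (4); capacity 5 + 5 + 4 = 14.

14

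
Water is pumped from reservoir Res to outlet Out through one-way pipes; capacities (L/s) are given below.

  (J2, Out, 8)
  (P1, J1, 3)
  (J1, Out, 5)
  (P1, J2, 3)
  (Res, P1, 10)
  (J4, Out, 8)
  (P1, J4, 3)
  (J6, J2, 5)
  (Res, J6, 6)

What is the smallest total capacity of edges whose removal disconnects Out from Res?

14

Augment Res→J6→J2→Out: bottleneck 5, flow now 5.
Augment Res→P1→J4→Out: bottleneck 3, flow now 8.
Augment Res→P1→J1→Out: bottleneck 3, flow now 11.
Augment Res→P1→J2→Out: bottleneck 3, flow now 14.
No augmenting path remains; maximum flow = 14.
By max-flow min-cut, the minimum cut capacity equals the max flow.
In the residual graph, reachable from Res: {Res, J6, P1}.
Min-cut edges: J6→J2 (5), P1→J4 (3), P1→J1 (3), P1→J2 (3); capacity 5 + 3 + 3 + 3 = 14.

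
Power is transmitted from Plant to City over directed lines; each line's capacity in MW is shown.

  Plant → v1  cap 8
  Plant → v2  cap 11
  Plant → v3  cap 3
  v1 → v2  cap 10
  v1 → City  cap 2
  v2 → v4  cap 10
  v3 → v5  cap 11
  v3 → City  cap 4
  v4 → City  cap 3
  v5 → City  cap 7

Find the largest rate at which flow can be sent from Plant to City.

Augment Plant→v1→City: bottleneck 2, flow now 2.
Augment Plant→v3→City: bottleneck 3, flow now 5.
Augment Plant→v2→v4→City: bottleneck 3, flow now 8.
No augmenting path remains; maximum flow = 8.
In the residual graph, reachable from Plant: {Plant, v1, v2, v4}.
Min-cut edges: Plant→v3 (3), v1→City (2), v4→City (3); capacity 3 + 2 + 3 = 8.
This cut is saturated, so no flow can exceed 8.

8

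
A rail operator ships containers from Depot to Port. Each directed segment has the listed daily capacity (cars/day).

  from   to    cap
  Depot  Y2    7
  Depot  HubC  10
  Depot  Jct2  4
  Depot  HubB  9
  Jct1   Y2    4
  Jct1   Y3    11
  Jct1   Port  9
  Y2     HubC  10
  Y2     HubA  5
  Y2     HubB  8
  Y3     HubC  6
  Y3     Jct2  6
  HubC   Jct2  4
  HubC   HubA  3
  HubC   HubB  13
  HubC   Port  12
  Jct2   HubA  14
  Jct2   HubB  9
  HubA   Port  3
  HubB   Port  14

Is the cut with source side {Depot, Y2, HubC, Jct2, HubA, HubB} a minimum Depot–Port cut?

Yes — it is a minimum cut (capacity 29).

Given cut capacity: 12 + 3 + 14 = 29.
Augment Depot→HubC→Port: bottleneck 10, flow now 10.
Augment Depot→HubB→Port: bottleneck 9, flow now 19.
Augment Depot→Y2→HubC→Port: bottleneck 2, flow now 21.
Augment Depot→Y2→HubA→Port: bottleneck 3, flow now 24.
Augment Depot→Y2→HubB→Port: bottleneck 2, flow now 26.
Augment Depot→Jct2→HubB→Port: bottleneck 3, flow now 29.
No augmenting path remains; maximum flow = 29.
Cut capacity 29 equals the max flow, so it is a minimum cut.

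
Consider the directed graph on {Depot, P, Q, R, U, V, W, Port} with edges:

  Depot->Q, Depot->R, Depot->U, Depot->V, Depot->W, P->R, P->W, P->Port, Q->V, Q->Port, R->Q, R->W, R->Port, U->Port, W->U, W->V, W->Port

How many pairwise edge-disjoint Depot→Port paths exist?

Assign every edge capacity 1; by Menger, the answer equals the max flow.
Path Depot→Q→Port (+1); total 1.
Path Depot→R→Port (+1); total 2.
Path Depot→U→Port (+1); total 3.
Path Depot→W→Port (+1); total 4.
No residual Depot→Port path; max flow = 4.
Certifying cut of size 4: {Depot→Q, Depot→R, Depot→U, Depot→W}.

4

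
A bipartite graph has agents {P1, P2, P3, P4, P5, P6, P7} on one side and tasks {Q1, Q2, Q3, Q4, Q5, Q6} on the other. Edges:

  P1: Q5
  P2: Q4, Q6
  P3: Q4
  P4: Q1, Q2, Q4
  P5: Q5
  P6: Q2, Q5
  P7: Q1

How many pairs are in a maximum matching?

5

Unit-capacity flow: source→left, listed edges, right→sink; max matching = max flow.
Augmenting path P1→Q5 (+1); matched 1.
Augmenting path P2→Q4 (+1); matched 2.
Augmenting path P4→Q1 (+1); matched 3.
Augmenting path P6→Q2 (+1); matched 4.
Augmenting path P3→Q4→P2→Q6 (+1); matched 5.
No augmenting path remains; maximum matching = 5.
König certificate: {P2, Q1, Q2, Q4, Q5} is a vertex cover of size 5 (every listed pair touches it), so no matching can be larger.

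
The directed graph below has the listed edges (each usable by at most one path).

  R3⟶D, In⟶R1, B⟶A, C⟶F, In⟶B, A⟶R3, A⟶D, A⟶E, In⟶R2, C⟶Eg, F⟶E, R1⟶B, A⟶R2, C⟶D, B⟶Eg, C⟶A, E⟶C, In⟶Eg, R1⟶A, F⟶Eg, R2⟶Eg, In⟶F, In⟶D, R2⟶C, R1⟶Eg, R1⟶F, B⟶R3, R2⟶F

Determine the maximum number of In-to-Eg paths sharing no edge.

5

Assign every edge capacity 1; by Menger, the answer equals the max flow.
Path In→Eg (+1); total 1.
Path In→R2→Eg (+1); total 2.
Path In→R1→Eg (+1); total 3.
Path In→B→Eg (+1); total 4.
Path In→F→Eg (+1); total 5.
No residual In→Eg path; max flow = 5.
Certifying cut of size 5: {In→B, In→Eg, In→F, In→R1, In→R2}.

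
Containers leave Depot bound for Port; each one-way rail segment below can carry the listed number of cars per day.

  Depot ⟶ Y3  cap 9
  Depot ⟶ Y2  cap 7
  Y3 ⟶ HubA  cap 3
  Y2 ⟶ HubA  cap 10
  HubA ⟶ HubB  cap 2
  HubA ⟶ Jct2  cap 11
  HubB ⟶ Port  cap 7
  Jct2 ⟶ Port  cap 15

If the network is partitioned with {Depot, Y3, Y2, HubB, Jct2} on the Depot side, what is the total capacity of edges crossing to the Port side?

Edges leaving {Depot, Y3, Y2, HubB, Jct2}: Y3→HubA (3), Y2→HubA (10), HubB→Port (7), Jct2→Port (15).
Cut capacity = 3 + 10 + 7 + 15 = 35.

35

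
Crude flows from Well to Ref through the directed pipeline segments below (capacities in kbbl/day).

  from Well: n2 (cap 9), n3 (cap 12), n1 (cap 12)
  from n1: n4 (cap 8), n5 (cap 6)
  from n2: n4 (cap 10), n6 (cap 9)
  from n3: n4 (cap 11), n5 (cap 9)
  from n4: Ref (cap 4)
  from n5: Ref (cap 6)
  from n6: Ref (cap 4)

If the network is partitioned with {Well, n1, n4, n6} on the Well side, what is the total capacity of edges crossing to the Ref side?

35

Edges leaving {Well, n1, n4, n6}: Well→n2 (9), Well→n3 (12), n1→n5 (6), n4→Ref (4), n6→Ref (4).
Cut capacity = 9 + 12 + 6 + 4 + 4 = 35.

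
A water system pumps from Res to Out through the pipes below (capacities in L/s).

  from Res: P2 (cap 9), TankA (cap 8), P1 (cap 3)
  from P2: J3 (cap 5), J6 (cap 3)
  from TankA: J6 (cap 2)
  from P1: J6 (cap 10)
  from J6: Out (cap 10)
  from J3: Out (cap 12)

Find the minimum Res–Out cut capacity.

13

Augment Res→P2→J6→Out: bottleneck 3, flow now 3.
Augment Res→P2→J3→Out: bottleneck 5, flow now 8.
Augment Res→TankA→J6→Out: bottleneck 2, flow now 10.
Augment Res→P1→J6→Out: bottleneck 3, flow now 13.
No augmenting path remains; maximum flow = 13.
By max-flow min-cut, the minimum cut capacity equals the max flow.
In the residual graph, reachable from Res: {Res, P2, TankA}.
Min-cut edges: Res→P1 (3), P2→J6 (3), P2→J3 (5), TankA→J6 (2); capacity 3 + 3 + 5 + 2 = 13.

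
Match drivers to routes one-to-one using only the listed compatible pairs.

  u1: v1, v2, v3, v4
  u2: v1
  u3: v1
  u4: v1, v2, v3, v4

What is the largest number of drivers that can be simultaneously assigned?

3

Unit-capacity flow: source→left, listed edges, right→sink; max matching = max flow.
Augmenting path u1→v1 (+1); matched 1.
Augmenting path u4→v2 (+1); matched 2.
Augmenting path u2→v1→u1→v3 (+1); matched 3.
No augmenting path remains; maximum matching = 3.
König certificate: {u1, u4, v1} is a vertex cover of size 3 (every listed pair touches it), so no matching can be larger.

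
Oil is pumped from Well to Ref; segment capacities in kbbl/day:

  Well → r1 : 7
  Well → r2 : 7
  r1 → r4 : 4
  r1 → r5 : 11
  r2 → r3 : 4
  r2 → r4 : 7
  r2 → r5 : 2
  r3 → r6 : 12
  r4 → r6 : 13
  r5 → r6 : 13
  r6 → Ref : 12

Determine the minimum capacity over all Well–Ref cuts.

12

Augment Well→r1→r4→r6→Ref: bottleneck 4, flow now 4.
Augment Well→r1→r5→r6→Ref: bottleneck 3, flow now 7.
Augment Well→r2→r3→r6→Ref: bottleneck 4, flow now 11.
Augment Well→r2→r4→r6→Ref: bottleneck 1, flow now 12.
No augmenting path remains; maximum flow = 12.
By max-flow min-cut, the minimum cut capacity equals the max flow.
In the residual graph, reachable from Well: {Well, r1, r2, r3, r4, r5, r6}.
Min-cut edges: r6→Ref (12); capacity 12 = 12.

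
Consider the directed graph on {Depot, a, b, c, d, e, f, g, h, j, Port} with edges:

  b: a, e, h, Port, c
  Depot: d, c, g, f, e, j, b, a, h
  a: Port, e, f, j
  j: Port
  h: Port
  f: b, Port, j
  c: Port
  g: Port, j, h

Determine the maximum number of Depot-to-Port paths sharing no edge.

Assign every edge capacity 1; by Menger, the answer equals the max flow.
Path Depot→a→Port (+1); total 1.
Path Depot→b→Port (+1); total 2.
Path Depot→c→Port (+1); total 3.
Path Depot→f→Port (+1); total 4.
Path Depot→g→Port (+1); total 5.
Path Depot→h→Port (+1); total 6.
Path Depot→j→Port (+1); total 7.
No residual Depot→Port path; max flow = 7.
Certifying cut of size 7: {Depot→a, Depot→b, Depot→c, Depot→f, Depot→g, Depot→h, Depot→j}.

7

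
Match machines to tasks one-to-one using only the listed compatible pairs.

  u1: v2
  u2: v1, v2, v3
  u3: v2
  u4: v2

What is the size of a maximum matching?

2

Unit-capacity flow: source→left, listed edges, right→sink; max matching = max flow.
Augmenting path u1→v2 (+1); matched 1.
Augmenting path u2→v1 (+1); matched 2.
No augmenting path remains; maximum matching = 2.
König certificate: {u2, v2} is a vertex cover of size 2 (every listed pair touches it), so no matching can be larger.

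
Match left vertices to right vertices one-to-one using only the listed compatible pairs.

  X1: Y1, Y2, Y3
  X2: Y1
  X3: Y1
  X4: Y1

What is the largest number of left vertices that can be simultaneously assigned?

Unit-capacity flow: source→left, listed edges, right→sink; max matching = max flow.
Augmenting path X1→Y1 (+1); matched 1.
Augmenting path X2→Y1→X1→Y2 (+1); matched 2.
No augmenting path remains; maximum matching = 2.
König certificate: {X1, Y1} is a vertex cover of size 2 (every listed pair touches it), so no matching can be larger.

2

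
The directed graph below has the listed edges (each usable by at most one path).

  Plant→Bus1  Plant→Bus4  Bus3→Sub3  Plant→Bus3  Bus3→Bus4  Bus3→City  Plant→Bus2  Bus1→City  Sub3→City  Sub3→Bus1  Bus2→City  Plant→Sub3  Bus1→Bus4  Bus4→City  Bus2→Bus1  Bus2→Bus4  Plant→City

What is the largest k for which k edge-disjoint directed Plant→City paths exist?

Assign every edge capacity 1; by Menger, the answer equals the max flow.
Path Plant→City (+1); total 1.
Path Plant→Bus3→City (+1); total 2.
Path Plant→Bus2→City (+1); total 3.
Path Plant→Sub3→City (+1); total 4.
Path Plant→Bus1→City (+1); total 5.
Path Plant→Bus4→City (+1); total 6.
No residual Plant→City path; max flow = 6.
Certifying cut of size 6: {Plant→Bus1, Plant→Bus2, Plant→Bus3, Plant→Bus4, Plant→City, Plant→Sub3}.

6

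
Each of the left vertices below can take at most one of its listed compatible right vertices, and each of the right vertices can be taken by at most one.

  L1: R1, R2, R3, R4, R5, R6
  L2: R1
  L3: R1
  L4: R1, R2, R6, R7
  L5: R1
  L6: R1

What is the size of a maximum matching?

3

Unit-capacity flow: source→left, listed edges, right→sink; max matching = max flow.
Augmenting path L1→R1 (+1); matched 1.
Augmenting path L4→R2 (+1); matched 2.
Augmenting path L2→R1→L1→R3 (+1); matched 3.
No augmenting path remains; maximum matching = 3.
König certificate: {L1, L4, R1} is a vertex cover of size 3 (every listed pair touches it), so no matching can be larger.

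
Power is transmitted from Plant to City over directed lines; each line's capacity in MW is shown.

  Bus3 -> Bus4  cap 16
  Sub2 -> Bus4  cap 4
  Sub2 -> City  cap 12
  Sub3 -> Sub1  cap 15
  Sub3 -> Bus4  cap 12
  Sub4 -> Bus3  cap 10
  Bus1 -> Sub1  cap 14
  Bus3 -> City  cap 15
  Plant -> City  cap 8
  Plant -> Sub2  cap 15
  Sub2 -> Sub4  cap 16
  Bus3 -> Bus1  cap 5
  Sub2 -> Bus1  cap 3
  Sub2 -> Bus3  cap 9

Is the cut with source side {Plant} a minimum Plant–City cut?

Given cut capacity: 15 + 8 = 23.
Augment Plant→City: bottleneck 8, flow now 8.
Augment Plant→Sub2→City: bottleneck 12, flow now 20.
Augment Plant→Sub2→Bus3→City: bottleneck 3, flow now 23.
No augmenting path remains; maximum flow = 23.
Cut capacity 23 equals the max flow, so it is a minimum cut.

Yes — it is a minimum cut (capacity 23).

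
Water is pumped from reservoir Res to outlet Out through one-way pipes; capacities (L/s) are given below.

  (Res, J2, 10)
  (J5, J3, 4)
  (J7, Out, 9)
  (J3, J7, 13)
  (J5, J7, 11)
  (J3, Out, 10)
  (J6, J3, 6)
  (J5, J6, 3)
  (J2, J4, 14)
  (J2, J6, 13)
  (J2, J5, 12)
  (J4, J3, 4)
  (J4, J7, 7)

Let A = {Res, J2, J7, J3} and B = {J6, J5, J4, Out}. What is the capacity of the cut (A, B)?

58

Edges leaving {Res, J2, J7, J3}: J2→J6 (13), J2→J5 (12), J2→J4 (14), J7→Out (9), J3→Out (10).
Cut capacity = 13 + 12 + 14 + 9 + 10 = 58.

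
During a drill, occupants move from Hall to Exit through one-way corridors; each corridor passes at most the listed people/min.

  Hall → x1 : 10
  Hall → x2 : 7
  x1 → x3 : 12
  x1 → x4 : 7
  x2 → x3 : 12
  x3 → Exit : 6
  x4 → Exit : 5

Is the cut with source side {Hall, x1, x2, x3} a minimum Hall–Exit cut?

Given cut capacity: 7 + 6 = 13.
Augment Hall→x1→x3→Exit: bottleneck 6, flow now 6.
Augment Hall→x1→x4→Exit: bottleneck 4, flow now 10.
Augment Hall→x2→x3→x1→x4→Exit: bottleneck 1, flow now 11. (uses reverse residual edge)
No augmenting path remains; maximum flow = 11.
In the residual graph, reachable from Hall: {Hall, x1, x2, x3, x4}.
Min-cut edges: x3→Exit (6), x4→Exit (5); capacity 6 + 5 = 11.
Cut capacity 13 exceeds the max flow 11, so it is not minimum.

No — its capacity is 13, but the minimum cut has capacity 11.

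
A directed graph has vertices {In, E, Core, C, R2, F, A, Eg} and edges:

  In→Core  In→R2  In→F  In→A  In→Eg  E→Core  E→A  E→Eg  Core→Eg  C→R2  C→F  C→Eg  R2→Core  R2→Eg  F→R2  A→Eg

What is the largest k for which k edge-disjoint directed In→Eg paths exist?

4

Assign every edge capacity 1; by Menger, the answer equals the max flow.
Path In→Eg (+1); total 1.
Path In→Core→Eg (+1); total 2.
Path In→R2→Eg (+1); total 3.
Path In→A→Eg (+1); total 4.
No residual In→Eg path; max flow = 4.
Certifying cut of size 4: {Core→Eg, In→A, In→Eg, R2→Eg}.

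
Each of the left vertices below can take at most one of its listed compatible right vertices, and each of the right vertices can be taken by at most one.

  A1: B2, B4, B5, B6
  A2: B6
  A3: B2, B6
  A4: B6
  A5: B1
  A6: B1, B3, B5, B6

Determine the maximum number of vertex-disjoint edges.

Unit-capacity flow: source→left, listed edges, right→sink; max matching = max flow.
Augmenting path A1→B2 (+1); matched 1.
Augmenting path A2→B6 (+1); matched 2.
Augmenting path A5→B1 (+1); matched 3.
Augmenting path A6→B3 (+1); matched 4.
Augmenting path A3→B2→A1→B4 (+1); matched 5.
No augmenting path remains; maximum matching = 5.
König certificate: {A1, A3, A5, A6, B6} is a vertex cover of size 5 (every listed pair touches it), so no matching can be larger.

5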